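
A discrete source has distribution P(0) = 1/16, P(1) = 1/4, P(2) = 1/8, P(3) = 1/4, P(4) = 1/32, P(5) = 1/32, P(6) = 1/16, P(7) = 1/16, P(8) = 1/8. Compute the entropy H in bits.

Each probability is a power of 1/2, so log₂(1/p) is an integer.
H = Σ p·log₂(1/p) = 1/16·4 + 1/4·2 + 1/8·3 + 1/4·2 + 1/32·5 + 1/32·5 + 1/16·4 + 1/16·4 + 1/8·3 = 2.8125 bits.

2.8125 bits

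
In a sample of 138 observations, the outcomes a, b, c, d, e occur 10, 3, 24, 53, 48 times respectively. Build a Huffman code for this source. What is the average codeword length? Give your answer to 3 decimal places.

Probabilities are the counts divided by 138.
Repeatedly combine the two least-probable nodes; the expected code length is the sum of the merged weights.
merge 1/46 + 5/69 → 13/138
merge 13/138 + 4/23 → 37/138
merge 37/138 + 8/23 → 85/138
merge 53/138 + 85/138 → 1
L = 13/138 + 37/138 + 85/138 + 1 = 91/46 ≈ 1.978 bits/symbol.

1.978 bits/symbol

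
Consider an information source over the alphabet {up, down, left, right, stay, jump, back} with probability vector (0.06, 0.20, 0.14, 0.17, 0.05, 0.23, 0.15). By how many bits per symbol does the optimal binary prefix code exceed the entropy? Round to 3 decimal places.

Entropy H = −Σ p log₂ p ≈ 2.6539 bits.
Huffman merges: 1/20+3/50→11/100; 11/100+7/50→1/4; 3/20+17/100→8/25; 1/5+23/100→43/100; 1/4+8/25→57/100; 43/100+57/100→1. L = 67/25 ≈ 2.6800.
L − H = 2.6800 − 2.6539 = 0.026 bits.

0.026 bits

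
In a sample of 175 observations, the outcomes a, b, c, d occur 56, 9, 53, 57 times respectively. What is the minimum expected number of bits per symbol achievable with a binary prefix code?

2 bits/symbol

Probabilities are the counts divided by 175.
Repeatedly combine the two least-probable nodes; the expected code length is the sum of the merged weights.
merge 9/175 + 53/175 → 62/175
merge 8/25 + 57/175 → 113/175
merge 62/175 + 113/175 → 1
L = 62/175 + 113/175 + 1 = 2 bits/symbol.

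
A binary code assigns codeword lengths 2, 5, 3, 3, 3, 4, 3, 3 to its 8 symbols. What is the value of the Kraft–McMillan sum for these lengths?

0.96875

With common denominator 2^5 = 32: Σ 2^(−ℓᵢ) = 8/32 + 1/32 + 4/32 + 4/32 + 4/32 + 2/32 + 4/32 + 4/32 = 31/32 = 0.96875.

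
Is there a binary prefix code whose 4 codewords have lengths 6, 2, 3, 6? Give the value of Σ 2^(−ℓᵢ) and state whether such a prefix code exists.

With common denominator 2^6 = 64: Σ 2^(−ℓᵢ) = 1/64 + 16/64 + 8/64 + 1/64 = 26/64 = 0.40625.
Kraft's inequality requires Σ ≤ 1; here Σ = 0.40625 ≤ 1, so such a prefix code exists.

0.40625; yes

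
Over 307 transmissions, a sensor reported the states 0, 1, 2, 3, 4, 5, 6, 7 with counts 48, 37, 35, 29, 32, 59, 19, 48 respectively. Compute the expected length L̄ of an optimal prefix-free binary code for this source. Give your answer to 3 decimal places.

2.964 bits/symbol

Probabilities are the counts divided by 307.
Repeatedly combine the two least-probable nodes; the expected code length is the sum of the merged weights.
merge 19/307 + 29/307 → 48/307
merge 32/307 + 35/307 → 67/307
merge 37/307 + 48/307 → 85/307
merge 48/307 + 48/307 → 96/307
merge 59/307 + 67/307 → 126/307
merge 85/307 + 96/307 → 181/307
merge 126/307 + 181/307 → 1
L = 48/307 + 67/307 + 85/307 + 96/307 + 126/307 + 181/307 + 1 = 910/307 ≈ 2.964 bits/symbol.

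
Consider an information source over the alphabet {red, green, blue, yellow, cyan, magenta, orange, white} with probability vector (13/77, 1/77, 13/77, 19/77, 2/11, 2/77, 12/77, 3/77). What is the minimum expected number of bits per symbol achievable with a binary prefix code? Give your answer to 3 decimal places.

2.688 bits/symbol

Repeatedly combine the two least-probable nodes; the expected code length is the sum of the merged weights.
merge 1/77 + 2/77 → 3/77
merge 3/77 + 3/77 → 6/77
merge 6/77 + 12/77 → 18/77
merge 13/77 + 13/77 → 26/77
merge 2/11 + 18/77 → 32/77
merge 19/77 + 26/77 → 45/77
merge 32/77 + 45/77 → 1
L = 3/77 + 6/77 + 18/77 + 26/77 + 32/77 + 45/77 + 1 = 207/77 ≈ 2.688 bits/symbol.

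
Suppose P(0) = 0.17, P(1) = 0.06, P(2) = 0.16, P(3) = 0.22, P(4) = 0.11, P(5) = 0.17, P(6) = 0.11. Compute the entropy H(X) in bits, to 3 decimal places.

2.717 bits

H = −Σ pᵢ log₂ pᵢ.
−0.17·log₂(0.17) = 0.4346
−0.06·log₂(0.06) = 0.2435
−0.16·log₂(0.16) = 0.4230
−0.22·log₂(0.22) = 0.4806
−0.11·log₂(0.11) = 0.3503
−0.17·log₂(0.17) = 0.4346
−0.11·log₂(0.11) = 0.3503
Sum ≈ 2.7169 → 2.717 bits.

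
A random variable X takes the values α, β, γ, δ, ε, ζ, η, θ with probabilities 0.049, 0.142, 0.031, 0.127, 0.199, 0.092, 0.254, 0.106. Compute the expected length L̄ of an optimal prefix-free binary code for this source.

2.799 bits/symbol

Repeatedly combine the two least-probable nodes; the expected code length is the sum of the merged weights.
merge 31/1000 + 49/1000 → 2/25
merge 2/25 + 23/250 → 43/250
merge 53/500 + 127/1000 → 233/1000
merge 71/500 + 43/250 → 157/500
merge 199/1000 + 233/1000 → 54/125
merge 127/500 + 157/500 → 71/125
merge 54/125 + 71/125 → 1
L = 2/25 + 43/250 + 233/1000 + 157/500 + 54/125 + 71/125 + 1 = 2799/1000 = 2.799 bits/symbol.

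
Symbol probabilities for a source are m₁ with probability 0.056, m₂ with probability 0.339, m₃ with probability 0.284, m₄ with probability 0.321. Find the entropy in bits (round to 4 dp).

H = −Σ pᵢ log₂ pᵢ.
−0.056·log₂(0.056) = 0.2329
−0.339·log₂(0.339) = 0.5291
−0.284·log₂(0.284) = 0.5158
−0.321·log₂(0.321) = 0.5262
Sum ≈ 1.8039 → 1.8039 bits.

1.8039 bits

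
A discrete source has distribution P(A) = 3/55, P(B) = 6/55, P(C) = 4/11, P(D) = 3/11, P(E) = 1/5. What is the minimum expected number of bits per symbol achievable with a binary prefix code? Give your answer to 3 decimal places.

Repeatedly combine the two least-probable nodes; the expected code length is the sum of the merged weights.
merge 3/55 + 6/55 → 9/55
merge 9/55 + 1/5 → 4/11
merge 3/11 + 4/11 → 7/11
merge 4/11 + 7/11 → 1
L = 9/55 + 4/11 + 7/11 + 1 = 119/55 ≈ 2.164 bits/symbol.

2.164 bits/symbol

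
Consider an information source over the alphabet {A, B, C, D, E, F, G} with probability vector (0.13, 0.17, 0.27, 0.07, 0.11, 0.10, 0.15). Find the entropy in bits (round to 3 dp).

2.689 bits

H = −Σ pᵢ log₂ pᵢ.
−0.13·log₂(0.13) = 0.3826
−0.17·log₂(0.17) = 0.4346
−0.27·log₂(0.27) = 0.5100
−0.07·log₂(0.07) = 0.2686
−0.11·log₂(0.11) = 0.3503
−0.10·log₂(0.10) = 0.3322
−0.15·log₂(0.15) = 0.4105
Sum ≈ 2.6888 → 2.689 bits.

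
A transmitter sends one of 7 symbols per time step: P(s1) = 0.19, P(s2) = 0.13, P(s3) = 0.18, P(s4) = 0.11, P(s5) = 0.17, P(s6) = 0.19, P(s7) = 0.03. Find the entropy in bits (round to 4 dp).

H = −Σ pᵢ log₂ pᵢ.
−0.19·log₂(0.19) = 0.4552
−0.13·log₂(0.13) = 0.3826
−0.18·log₂(0.18) = 0.4453
−0.11·log₂(0.11) = 0.3503
−0.17·log₂(0.17) = 0.4346
−0.19·log₂(0.19) = 0.4552
−0.03·log₂(0.03) = 0.1518
Sum ≈ 2.6750 → 2.6750 bits.

2.6750 bits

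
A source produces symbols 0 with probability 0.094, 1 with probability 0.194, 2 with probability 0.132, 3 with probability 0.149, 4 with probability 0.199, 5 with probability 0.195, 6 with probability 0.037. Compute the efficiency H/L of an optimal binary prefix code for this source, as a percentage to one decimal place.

97.7%

Entropy H = −Σ p log₂ p ≈ 2.6739 bits.
Huffman merges: 37/1000+47/500→131/1000; 131/1000+33/250→263/1000; 149/1000+97/500→343/1000; 39/200+199/1000→197/500; 263/1000+343/1000→303/500; 197/500+303/500→1. L = 2737/1000 ≈ 2.7370.
Efficiency = H/L = 2.6739/2.7370 = 97.7%.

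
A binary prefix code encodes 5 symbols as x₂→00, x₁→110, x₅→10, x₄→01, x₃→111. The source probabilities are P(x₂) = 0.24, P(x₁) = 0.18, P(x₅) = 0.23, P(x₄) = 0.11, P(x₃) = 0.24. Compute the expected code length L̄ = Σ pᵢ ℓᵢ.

L̄ = Σ pᵢ·ℓᵢ = 0.24·2 + 0.18·3 + 0.23·2 + 0.11·2 + 0.24·3 = 2.42 bits/symbol.

2.42 bits/symbol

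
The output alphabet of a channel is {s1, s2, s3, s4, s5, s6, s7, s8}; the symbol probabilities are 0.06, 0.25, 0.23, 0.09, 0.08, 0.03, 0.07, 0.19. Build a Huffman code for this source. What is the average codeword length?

Repeatedly combine the two least-probable nodes; the expected code length is the sum of the merged weights.
merge 3/100 + 3/50 → 9/100
merge 7/100 + 2/25 → 3/20
merge 9/100 + 9/100 → 9/50
merge 3/20 + 9/50 → 33/100
merge 19/100 + 23/100 → 21/50
merge 1/4 + 33/100 → 29/50
merge 21/50 + 29/50 → 1
L = 9/100 + 3/20 + 9/50 + 33/100 + 21/50 + 29/50 + 1 = 11/4 = 2.75 bits/symbol.

2.75 bits/symbol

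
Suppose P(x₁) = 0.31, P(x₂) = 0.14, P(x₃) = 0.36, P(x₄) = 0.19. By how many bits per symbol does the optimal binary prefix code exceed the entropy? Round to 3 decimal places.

0.063 bits

Entropy H = −Σ p log₂ p ≈ 1.9067 bits.
Huffman merges: 7/50+19/100→33/100; 31/100+33/100→16/25; 9/25+16/25→1. L = 197/100 ≈ 1.9700.
L − H = 1.9700 − 1.9067 = 0.063 bits.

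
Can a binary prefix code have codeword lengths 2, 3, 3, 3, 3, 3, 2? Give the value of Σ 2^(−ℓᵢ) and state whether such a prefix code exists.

1.125; no

With common denominator 2^3 = 8: Σ 2^(−ℓᵢ) = 2/8 + 1/8 + 1/8 + 1/8 + 1/8 + 1/8 + 2/8 = 9/8 = 1.125.
Kraft's inequality requires Σ ≤ 1; here Σ = 1.125 > 1, so no such prefix code exists.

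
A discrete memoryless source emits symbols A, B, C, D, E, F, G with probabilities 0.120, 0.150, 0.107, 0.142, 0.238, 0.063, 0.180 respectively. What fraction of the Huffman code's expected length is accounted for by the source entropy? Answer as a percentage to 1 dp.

Entropy H = −Σ p log₂ p ≈ 2.7120 bits.
Huffman merges: 63/1000+107/1000→17/100; 3/25+71/500→131/500; 3/20+17/100→8/25; 9/50+119/500→209/500; 131/500+8/25→291/500; 209/500+291/500→1. L = 344/125 ≈ 2.7520.
Efficiency = H/L = 2.7120/2.7520 = 98.5%.

98.5%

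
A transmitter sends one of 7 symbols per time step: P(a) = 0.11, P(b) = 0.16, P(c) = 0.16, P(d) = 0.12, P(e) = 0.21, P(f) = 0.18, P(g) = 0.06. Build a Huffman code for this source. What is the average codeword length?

2.78 bits/symbol

Repeatedly combine the two least-probable nodes; the expected code length is the sum of the merged weights.
merge 3/50 + 11/100 → 17/100
merge 3/25 + 4/25 → 7/25
merge 4/25 + 17/100 → 33/100
merge 9/50 + 21/100 → 39/100
merge 7/25 + 33/100 → 61/100
merge 39/100 + 61/100 → 1
L = 17/100 + 7/25 + 33/100 + 39/100 + 61/100 + 1 = 139/50 = 2.78 bits/symbol.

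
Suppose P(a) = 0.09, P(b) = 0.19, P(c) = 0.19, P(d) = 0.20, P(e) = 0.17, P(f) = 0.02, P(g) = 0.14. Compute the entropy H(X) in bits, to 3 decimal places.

H = −Σ pᵢ log₂ pᵢ.
−0.09·log₂(0.09) = 0.3127
−0.19·log₂(0.19) = 0.4552
−0.19·log₂(0.19) = 0.4552
−0.20·log₂(0.20) = 0.4644
−0.17·log₂(0.17) = 0.4346
−0.02·log₂(0.02) = 0.1129
−0.14·log₂(0.14) = 0.3971
Sum ≈ 2.6321 → 2.632 bits.

2.632 bits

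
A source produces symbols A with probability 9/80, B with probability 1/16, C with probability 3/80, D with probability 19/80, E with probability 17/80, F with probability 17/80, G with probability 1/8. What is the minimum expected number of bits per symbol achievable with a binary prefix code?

2.65 bits/symbol

Repeatedly combine the two least-probable nodes; the expected code length is the sum of the merged weights.
merge 3/80 + 1/16 → 1/10
merge 1/10 + 9/80 → 17/80
merge 1/8 + 17/80 → 27/80
merge 17/80 + 17/80 → 17/40
merge 19/80 + 27/80 → 23/40
merge 17/40 + 23/40 → 1
L = 1/10 + 17/80 + 27/80 + 17/40 + 23/40 + 1 = 53/20 = 2.65 bits/symbol.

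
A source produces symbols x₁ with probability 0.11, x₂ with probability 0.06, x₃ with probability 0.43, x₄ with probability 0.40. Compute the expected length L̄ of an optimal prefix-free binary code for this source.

1.74 bits/symbol

Repeatedly combine the two least-probable nodes; the expected code length is the sum of the merged weights.
merge 3/50 + 11/100 → 17/100
merge 17/100 + 2/5 → 57/100
merge 43/100 + 57/100 → 1
L = 17/100 + 57/100 + 1 = 87/50 = 1.74 bits/symbol.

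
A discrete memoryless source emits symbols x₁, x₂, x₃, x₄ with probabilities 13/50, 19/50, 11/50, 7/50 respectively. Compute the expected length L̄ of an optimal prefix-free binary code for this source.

Repeatedly combine the two least-probable nodes; the expected code length is the sum of the merged weights.
merge 7/50 + 11/50 → 9/25
merge 13/50 + 9/25 → 31/50
merge 19/50 + 31/50 → 1
L = 9/25 + 31/50 + 1 = 99/50 = 1.98 bits/symbol.

1.98 bits/symbol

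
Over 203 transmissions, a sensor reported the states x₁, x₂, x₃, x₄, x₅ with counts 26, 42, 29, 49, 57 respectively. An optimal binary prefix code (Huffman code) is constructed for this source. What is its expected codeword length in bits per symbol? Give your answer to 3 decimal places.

Probabilities are the counts divided by 203.
Repeatedly combine the two least-probable nodes; the expected code length is the sum of the merged weights.
merge 26/203 + 1/7 → 55/203
merge 6/29 + 7/29 → 13/29
merge 55/203 + 57/203 → 16/29
merge 13/29 + 16/29 → 1
L = 55/203 + 13/29 + 16/29 + 1 = 461/203 ≈ 2.271 bits/symbol.

2.271 bits/symbol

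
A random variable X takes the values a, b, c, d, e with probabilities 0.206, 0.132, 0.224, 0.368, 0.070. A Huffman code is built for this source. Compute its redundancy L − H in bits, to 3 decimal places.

Entropy H = −Σ p log₂ p ≈ 2.1379 bits.
Huffman merges: 7/100+33/250→101/500; 101/500+103/500→51/125; 28/125+46/125→74/125; 51/125+74/125→1. L = 1101/500 ≈ 2.2020.
L − H = 2.2020 − 2.1379 = 0.064 bits.

0.064 bits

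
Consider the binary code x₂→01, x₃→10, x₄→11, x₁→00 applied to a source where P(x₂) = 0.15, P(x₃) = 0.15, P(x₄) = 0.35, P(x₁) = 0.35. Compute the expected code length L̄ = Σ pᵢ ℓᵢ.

L̄ = Σ pᵢ·ℓᵢ = 0.15·2 + 0.15·2 + 0.35·2 + 0.35·2 = 2 bits/symbol.

2 bits/symbol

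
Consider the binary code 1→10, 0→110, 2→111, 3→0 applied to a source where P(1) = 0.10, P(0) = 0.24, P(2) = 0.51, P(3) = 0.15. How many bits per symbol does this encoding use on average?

L̄ = Σ pᵢ·ℓᵢ = 0.10·2 + 0.24·3 + 0.51·3 + 0.15·1 = 2.6 bits/symbol.

2.6 bits/symbol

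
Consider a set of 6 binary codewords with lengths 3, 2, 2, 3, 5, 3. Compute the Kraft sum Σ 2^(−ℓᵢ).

0.90625

With common denominator 2^5 = 32: Σ 2^(−ℓᵢ) = 4/32 + 8/32 + 8/32 + 4/32 + 1/32 + 4/32 = 29/32 = 0.90625.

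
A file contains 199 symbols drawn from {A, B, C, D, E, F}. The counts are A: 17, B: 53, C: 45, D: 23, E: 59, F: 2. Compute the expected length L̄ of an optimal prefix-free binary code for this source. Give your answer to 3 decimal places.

2.307 bits/symbol

Probabilities are the counts divided by 199.
Repeatedly combine the two least-probable nodes; the expected code length is the sum of the merged weights.
merge 2/199 + 17/199 → 19/199
merge 19/199 + 23/199 → 42/199
merge 42/199 + 45/199 → 87/199
merge 53/199 + 59/199 → 112/199
merge 87/199 + 112/199 → 1
L = 19/199 + 42/199 + 87/199 + 112/199 + 1 = 459/199 ≈ 2.307 bits/symbol.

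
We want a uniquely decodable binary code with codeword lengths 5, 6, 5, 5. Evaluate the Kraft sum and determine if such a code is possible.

With common denominator 2^6 = 64: Σ 2^(−ℓᵢ) = 2/64 + 1/64 + 2/64 + 2/64 = 7/64 = 0.109375.
Kraft's inequality requires Σ ≤ 1; here Σ = 0.109375 ≤ 1, so such a prefix code exists.

0.109375; yes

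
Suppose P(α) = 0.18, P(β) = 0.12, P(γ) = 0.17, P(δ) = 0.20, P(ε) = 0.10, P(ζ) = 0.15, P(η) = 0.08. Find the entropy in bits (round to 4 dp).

H = −Σ pᵢ log₂ pᵢ.
−0.18·log₂(0.18) = 0.4453
−0.12·log₂(0.12) = 0.3671
−0.17·log₂(0.17) = 0.4346
−0.20·log₂(0.20) = 0.4644
−0.10·log₂(0.10) = 0.3322
−0.15·log₂(0.15) = 0.4105
−0.08·log₂(0.08) = 0.2915
Sum ≈ 2.7456 → 2.7456 bits.

2.7456 bits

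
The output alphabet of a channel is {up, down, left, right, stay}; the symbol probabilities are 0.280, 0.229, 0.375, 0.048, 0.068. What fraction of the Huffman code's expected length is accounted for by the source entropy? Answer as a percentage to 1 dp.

96.2%

Entropy H = −Σ p log₂ p ≈ 2.0059 bits.
Huffman merges: 6/125+17/250→29/250; 29/250+229/1000→69/200; 7/25+69/200→5/8; 3/8+5/8→1. L = 1043/500 ≈ 2.0860.
Efficiency = H/L = 2.0059/2.0860 = 96.2%.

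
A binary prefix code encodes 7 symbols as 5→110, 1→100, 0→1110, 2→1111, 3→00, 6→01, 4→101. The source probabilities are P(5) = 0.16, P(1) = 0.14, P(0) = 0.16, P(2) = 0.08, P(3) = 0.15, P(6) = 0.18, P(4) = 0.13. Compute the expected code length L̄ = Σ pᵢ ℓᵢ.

L̄ = Σ pᵢ·ℓᵢ = 0.16·3 + 0.14·3 + 0.16·4 + 0.08·4 + 0.15·2 + 0.18·2 + 0.13·3 = 2.91 bits/symbol.

2.91 bits/symbol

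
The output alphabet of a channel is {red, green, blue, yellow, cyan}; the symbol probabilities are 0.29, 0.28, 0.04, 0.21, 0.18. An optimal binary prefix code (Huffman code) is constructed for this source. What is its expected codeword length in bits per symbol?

Repeatedly combine the two least-probable nodes; the expected code length is the sum of the merged weights.
merge 1/25 + 9/50 → 11/50
merge 21/100 + 11/50 → 43/100
merge 7/25 + 29/100 → 57/100
merge 43/100 + 57/100 → 1
L = 11/50 + 43/100 + 57/100 + 1 = 111/50 = 2.22 bits/symbol.

2.22 bits/symbol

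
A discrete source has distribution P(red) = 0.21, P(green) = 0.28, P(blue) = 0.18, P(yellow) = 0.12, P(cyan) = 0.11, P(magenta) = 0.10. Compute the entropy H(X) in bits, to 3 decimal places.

H = −Σ pᵢ log₂ pᵢ.
−0.21·log₂(0.21) = 0.4728
−0.28·log₂(0.28) = 0.5142
−0.18·log₂(0.18) = 0.4453
−0.12·log₂(0.12) = 0.3671
−0.11·log₂(0.11) = 0.3503
−0.10·log₂(0.10) = 0.3322
Sum ≈ 2.4819 → 2.482 bits.

2.482 bits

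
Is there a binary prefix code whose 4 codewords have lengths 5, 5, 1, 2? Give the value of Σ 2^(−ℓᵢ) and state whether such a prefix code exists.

With common denominator 2^5 = 32: Σ 2^(−ℓᵢ) = 1/32 + 1/32 + 16/32 + 8/32 = 26/32 = 0.8125.
Kraft's inequality requires Σ ≤ 1; here Σ = 0.8125 ≤ 1, so such a prefix code exists.

0.8125; yes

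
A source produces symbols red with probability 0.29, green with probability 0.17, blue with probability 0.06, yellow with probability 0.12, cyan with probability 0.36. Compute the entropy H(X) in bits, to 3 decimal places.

2.094 bits

H = −Σ pᵢ log₂ pᵢ.
−0.29·log₂(0.29) = 0.5179
−0.17·log₂(0.17) = 0.4346
−0.06·log₂(0.06) = 0.2435
−0.12·log₂(0.12) = 0.3671
−0.36·log₂(0.36) = 0.5306
Sum ≈ 2.0937 → 2.094 bits.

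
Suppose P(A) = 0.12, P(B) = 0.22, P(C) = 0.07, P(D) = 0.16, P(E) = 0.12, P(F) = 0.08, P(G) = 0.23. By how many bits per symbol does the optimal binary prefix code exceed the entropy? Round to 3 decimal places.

0.015 bits

Entropy H = −Σ p log₂ p ≈ 2.6855 bits.
Huffman merges: 7/100+2/25→3/20; 3/25+3/25→6/25; 3/20+4/25→31/100; 11/50+23/100→9/20; 6/25+31/100→11/20; 9/20+11/20→1. L = 27/10 ≈ 2.7000.
L − H = 2.7000 − 2.6855 = 0.015 bits.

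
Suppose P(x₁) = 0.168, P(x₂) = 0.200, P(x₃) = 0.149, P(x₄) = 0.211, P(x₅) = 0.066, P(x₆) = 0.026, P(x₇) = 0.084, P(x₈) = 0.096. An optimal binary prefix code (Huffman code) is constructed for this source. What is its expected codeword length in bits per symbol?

Repeatedly combine the two least-probable nodes; the expected code length is the sum of the merged weights.
merge 13/500 + 33/500 → 23/250
merge 21/250 + 23/250 → 22/125
merge 12/125 + 149/1000 → 49/200
merge 21/125 + 22/125 → 43/125
merge 1/5 + 211/1000 → 411/1000
merge 49/200 + 43/125 → 589/1000
merge 411/1000 + 589/1000 → 1
L = 23/250 + 22/125 + 49/200 + 43/125 + 411/1000 + 589/1000 + 1 = 2857/1000 = 2.857 bits/symbol.

2.857 bits/symbol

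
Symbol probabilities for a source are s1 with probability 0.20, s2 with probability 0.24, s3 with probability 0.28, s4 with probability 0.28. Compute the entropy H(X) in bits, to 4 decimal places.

H = −Σ pᵢ log₂ pᵢ.
−0.20·log₂(0.20) = 0.4644
−0.24·log₂(0.24) = 0.4941
−0.28·log₂(0.28) = 0.5142
−0.28·log₂(0.28) = 0.5142
Sum ≈ 1.9870 → 1.9870 bits.

1.9870 bits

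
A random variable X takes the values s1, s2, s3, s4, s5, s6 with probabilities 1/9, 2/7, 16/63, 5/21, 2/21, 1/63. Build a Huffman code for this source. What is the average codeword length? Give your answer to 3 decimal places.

Repeatedly combine the two least-probable nodes; the expected code length is the sum of the merged weights.
merge 1/63 + 2/21 → 1/9
merge 1/9 + 1/9 → 2/9
merge 2/9 + 5/21 → 29/63
merge 16/63 + 2/7 → 34/63
merge 29/63 + 34/63 → 1
L = 1/9 + 2/9 + 29/63 + 34/63 + 1 = 7/3 ≈ 2.333 bits/symbol.

2.333 bits/symbol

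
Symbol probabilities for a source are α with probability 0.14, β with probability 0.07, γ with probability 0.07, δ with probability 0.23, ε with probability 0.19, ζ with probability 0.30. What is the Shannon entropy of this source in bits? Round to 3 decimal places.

H = −Σ pᵢ log₂ pᵢ.
−0.14·log₂(0.14) = 0.3971
−0.07·log₂(0.07) = 0.2686
−0.07·log₂(0.07) = 0.2686
−0.23·log₂(0.23) = 0.4877
−0.19·log₂(0.19) = 0.4552
−0.30·log₂(0.30) = 0.5211
Sum ≈ 2.3982 → 2.398 bits.

2.398 bits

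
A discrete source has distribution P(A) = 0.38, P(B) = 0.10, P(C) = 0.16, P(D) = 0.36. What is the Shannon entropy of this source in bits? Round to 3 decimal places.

H = −Σ pᵢ log₂ pᵢ.
−0.38·log₂(0.38) = 0.5305
−0.10·log₂(0.10) = 0.3322
−0.16·log₂(0.16) = 0.4230
−0.36·log₂(0.36) = 0.5306
Sum ≈ 1.8163 → 1.816 bits.

1.816 bits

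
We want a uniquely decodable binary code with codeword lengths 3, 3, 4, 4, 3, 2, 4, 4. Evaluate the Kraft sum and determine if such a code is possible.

With common denominator 2^4 = 16: Σ 2^(−ℓᵢ) = 2/16 + 2/16 + 1/16 + 1/16 + 2/16 + 4/16 + 1/16 + 1/16 = 14/16 = 0.875.
Kraft's inequality requires Σ ≤ 1; here Σ = 0.875 ≤ 1, so such a prefix code exists.

0.875; yes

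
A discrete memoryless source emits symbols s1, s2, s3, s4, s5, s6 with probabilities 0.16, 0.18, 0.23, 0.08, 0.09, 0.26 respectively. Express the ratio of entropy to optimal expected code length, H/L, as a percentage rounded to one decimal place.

98.6%

Entropy H = −Σ p log₂ p ≈ 2.4654 bits.
Huffman merges: 2/25+9/100→17/100; 4/25+17/100→33/100; 9/50+23/100→41/100; 13/50+33/100→59/100; 41/100+59/100→1. L = 5/2 ≈ 2.5000.
Efficiency = H/L = 2.4654/2.5000 = 98.6%.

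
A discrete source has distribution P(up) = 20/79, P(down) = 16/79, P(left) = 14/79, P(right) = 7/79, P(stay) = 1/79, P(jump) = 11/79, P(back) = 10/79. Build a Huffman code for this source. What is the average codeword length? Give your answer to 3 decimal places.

2.646 bits/symbol

Repeatedly combine the two least-probable nodes; the expected code length is the sum of the merged weights.
merge 1/79 + 7/79 → 8/79
merge 8/79 + 10/79 → 18/79
merge 11/79 + 14/79 → 25/79
merge 16/79 + 18/79 → 34/79
merge 20/79 + 25/79 → 45/79
merge 34/79 + 45/79 → 1
L = 8/79 + 18/79 + 25/79 + 34/79 + 45/79 + 1 = 209/79 ≈ 2.646 bits/symbol.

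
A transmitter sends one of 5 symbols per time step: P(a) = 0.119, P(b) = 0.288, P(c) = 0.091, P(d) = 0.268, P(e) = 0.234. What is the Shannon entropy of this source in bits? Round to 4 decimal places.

H = −Σ pᵢ log₂ pᵢ.
−0.119·log₂(0.119) = 0.3654
−0.288·log₂(0.288) = 0.5172
−0.091·log₂(0.091) = 0.3147
−0.268·log₂(0.268) = 0.5091
−0.234·log₂(0.234) = 0.4903
Sum ≈ 2.1968 → 2.1968 bits.

2.1968 bits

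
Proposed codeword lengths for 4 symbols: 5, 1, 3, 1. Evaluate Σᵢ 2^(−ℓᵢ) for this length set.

1.15625

With common denominator 2^5 = 32: Σ 2^(−ℓᵢ) = 1/32 + 16/32 + 4/32 + 16/32 = 37/32 = 1.15625.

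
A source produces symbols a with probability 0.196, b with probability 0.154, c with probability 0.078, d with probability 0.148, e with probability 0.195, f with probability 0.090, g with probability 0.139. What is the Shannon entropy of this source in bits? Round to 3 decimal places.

H = −Σ pᵢ log₂ pᵢ.
−0.196·log₂(0.196) = 0.4608
−0.154·log₂(0.154) = 0.4156
−0.078·log₂(0.078) = 0.2871
−0.148·log₂(0.148) = 0.4079
−0.195·log₂(0.195) = 0.4599
−0.090·log₂(0.090) = 0.3127
−0.139·log₂(0.139) = 0.3957
Sum ≈ 2.7397 → 2.740 bits.

2.740 bits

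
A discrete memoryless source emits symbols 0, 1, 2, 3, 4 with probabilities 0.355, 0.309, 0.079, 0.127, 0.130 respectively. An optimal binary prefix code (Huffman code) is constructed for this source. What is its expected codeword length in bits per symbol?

Repeatedly combine the two least-probable nodes; the expected code length is the sum of the merged weights.
merge 79/1000 + 127/1000 → 103/500
merge 13/100 + 103/500 → 42/125
merge 309/1000 + 42/125 → 129/200
merge 71/200 + 129/200 → 1
L = 103/500 + 42/125 + 129/200 + 1 = 2187/1000 = 2.187 bits/symbol.

2.187 bits/symbol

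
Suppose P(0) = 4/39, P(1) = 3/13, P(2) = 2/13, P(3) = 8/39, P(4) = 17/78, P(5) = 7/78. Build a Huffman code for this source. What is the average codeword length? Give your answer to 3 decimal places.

Repeatedly combine the two least-probable nodes; the expected code length is the sum of the merged weights.
merge 7/78 + 4/39 → 5/26
merge 2/13 + 5/26 → 9/26
merge 8/39 + 17/78 → 11/26
merge 3/13 + 9/26 → 15/26
merge 11/26 + 15/26 → 1
L = 5/26 + 9/26 + 11/26 + 15/26 + 1 = 33/13 ≈ 2.538 bits/symbol.

2.538 bits/symbol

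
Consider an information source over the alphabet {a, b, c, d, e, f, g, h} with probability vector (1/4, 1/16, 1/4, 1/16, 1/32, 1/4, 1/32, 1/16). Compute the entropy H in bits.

Each probability is a power of 1/2, so log₂(1/p) is an integer.
H = Σ p·log₂(1/p) = 1/4·2 + 1/16·4 + 1/4·2 + 1/16·4 + 1/32·5 + 1/4·2 + 1/32·5 + 1/16·4 = 2.5625 bits.

2.5625 bits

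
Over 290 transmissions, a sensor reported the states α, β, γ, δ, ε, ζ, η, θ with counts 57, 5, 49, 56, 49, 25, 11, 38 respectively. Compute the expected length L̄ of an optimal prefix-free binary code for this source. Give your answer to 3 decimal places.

Probabilities are the counts divided by 290.
Repeatedly combine the two least-probable nodes; the expected code length is the sum of the merged weights.
merge 1/58 + 11/290 → 8/145
merge 8/145 + 5/58 → 41/290
merge 19/145 + 41/290 → 79/290
merge 49/290 + 49/290 → 49/145
merge 28/145 + 57/290 → 113/290
merge 79/290 + 49/145 → 177/290
merge 113/290 + 177/290 → 1
L = 8/145 + 41/290 + 79/290 + 49/145 + 113/290 + 177/290 + 1 = 407/145 ≈ 2.807 bits/symbol.

2.807 bits/symbol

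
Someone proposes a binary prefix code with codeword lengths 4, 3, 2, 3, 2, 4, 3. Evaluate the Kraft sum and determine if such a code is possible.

With common denominator 2^4 = 16: Σ 2^(−ℓᵢ) = 1/16 + 2/16 + 4/16 + 2/16 + 4/16 + 1/16 + 2/16 = 16/16 = 1.
Kraft's inequality requires Σ ≤ 1; here Σ = 1 ≤ 1, so such a prefix code exists.

1; yes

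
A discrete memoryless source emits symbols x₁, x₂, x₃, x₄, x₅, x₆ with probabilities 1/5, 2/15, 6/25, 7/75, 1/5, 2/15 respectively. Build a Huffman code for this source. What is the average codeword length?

Repeatedly combine the two least-probable nodes; the expected code length is the sum of the merged weights.
merge 7/75 + 2/15 → 17/75
merge 2/15 + 1/5 → 1/3
merge 1/5 + 17/75 → 32/75
merge 6/25 + 1/3 → 43/75
merge 32/75 + 43/75 → 1
L = 17/75 + 1/3 + 32/75 + 43/75 + 1 = 64/25 = 2.56 bits/symbol.

2.56 bits/symbol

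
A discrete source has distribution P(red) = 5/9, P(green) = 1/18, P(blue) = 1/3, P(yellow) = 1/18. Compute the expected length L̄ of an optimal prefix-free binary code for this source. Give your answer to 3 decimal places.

Repeatedly combine the two least-probable nodes; the expected code length is the sum of the merged weights.
merge 1/18 + 1/18 → 1/9
merge 1/9 + 1/3 → 4/9
merge 4/9 + 5/9 → 1
L = 1/9 + 4/9 + 1 = 14/9 ≈ 1.556 bits/symbol.

1.556 bits/symbol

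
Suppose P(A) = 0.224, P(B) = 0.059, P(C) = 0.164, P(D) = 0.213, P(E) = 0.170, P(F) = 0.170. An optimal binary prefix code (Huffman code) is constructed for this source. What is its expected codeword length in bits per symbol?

Repeatedly combine the two least-probable nodes; the expected code length is the sum of the merged weights.
merge 59/1000 + 41/250 → 223/1000
merge 17/100 + 17/100 → 17/50
merge 213/1000 + 223/1000 → 109/250
merge 28/125 + 17/50 → 141/250
merge 109/250 + 141/250 → 1
L = 223/1000 + 17/50 + 109/250 + 141/250 + 1 = 2563/1000 = 2.563 bits/symbol.

2.563 bits/symbol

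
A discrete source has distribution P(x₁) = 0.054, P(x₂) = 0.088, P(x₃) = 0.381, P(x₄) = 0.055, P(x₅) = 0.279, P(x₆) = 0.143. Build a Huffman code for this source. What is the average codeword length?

2.265 bits/symbol

Repeatedly combine the two least-probable nodes; the expected code length is the sum of the merged weights.
merge 27/500 + 11/200 → 109/1000
merge 11/125 + 109/1000 → 197/1000
merge 143/1000 + 197/1000 → 17/50
merge 279/1000 + 17/50 → 619/1000
merge 381/1000 + 619/1000 → 1
L = 109/1000 + 197/1000 + 17/50 + 619/1000 + 1 = 453/200 = 2.265 bits/symbol.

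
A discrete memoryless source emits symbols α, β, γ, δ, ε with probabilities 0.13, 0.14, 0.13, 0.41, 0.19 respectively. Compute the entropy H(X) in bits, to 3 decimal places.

2.145 bits

H = −Σ pᵢ log₂ pᵢ.
−0.13·log₂(0.13) = 0.3826
−0.14·log₂(0.14) = 0.3971
−0.13·log₂(0.13) = 0.3826
−0.41·log₂(0.41) = 0.5274
−0.19·log₂(0.19) = 0.4552
Sum ≈ 2.1450 → 2.145 bits.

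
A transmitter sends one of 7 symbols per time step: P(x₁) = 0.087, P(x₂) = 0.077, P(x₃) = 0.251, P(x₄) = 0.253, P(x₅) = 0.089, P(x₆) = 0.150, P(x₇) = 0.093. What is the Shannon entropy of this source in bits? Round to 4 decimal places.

H = −Σ pᵢ log₂ pᵢ.
−0.087·log₂(0.087) = 0.3065
−0.077·log₂(0.077) = 0.2848
−0.251·log₂(0.251) = 0.5006
−0.253·log₂(0.253) = 0.5016
−0.089·log₂(0.089) = 0.3106
−0.150·log₂(0.150) = 0.4105
−0.093·log₂(0.093) = 0.3187
Sum ≈ 2.6333 → 2.6333 bits.

2.6333 bits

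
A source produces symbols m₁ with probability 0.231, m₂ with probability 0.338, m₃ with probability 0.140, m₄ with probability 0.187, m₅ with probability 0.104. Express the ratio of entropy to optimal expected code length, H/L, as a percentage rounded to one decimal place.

98.3%

Entropy H = −Σ p log₂ p ≈ 2.2063 bits.
Huffman merges: 13/125+7/50→61/250; 187/1000+231/1000→209/500; 61/250+169/500→291/500; 209/500+291/500→1. L = 561/250 ≈ 2.2440.
Efficiency = H/L = 2.2063/2.2440 = 98.3%.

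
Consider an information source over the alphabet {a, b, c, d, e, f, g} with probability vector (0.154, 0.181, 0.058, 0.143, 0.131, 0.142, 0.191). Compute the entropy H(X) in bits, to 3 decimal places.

2.742 bits

H = −Σ pᵢ log₂ pᵢ.
−0.154·log₂(0.154) = 0.4156
−0.181·log₂(0.181) = 0.4463
−0.058·log₂(0.058) = 0.2383
−0.143·log₂(0.143) = 0.4012
−0.131·log₂(0.131) = 0.3841
−0.142·log₂(0.142) = 0.3999
−0.191·log₂(0.191) = 0.4562
Sum ≈ 2.7417 → 2.742 bits.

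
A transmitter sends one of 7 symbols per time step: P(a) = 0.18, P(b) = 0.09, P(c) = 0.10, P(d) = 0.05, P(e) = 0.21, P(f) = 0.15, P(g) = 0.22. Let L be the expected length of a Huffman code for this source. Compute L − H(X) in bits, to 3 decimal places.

0.040 bits

Entropy H = −Σ p log₂ p ≈ 2.6702 bits.
Huffman merges: 1/20+9/100→7/50; 1/10+7/50→6/25; 3/20+9/50→33/100; 21/100+11/50→43/100; 6/25+33/100→57/100; 43/100+57/100→1. L = 271/100 ≈ 2.7100.
L − H = 2.7100 − 2.6702 = 0.040 bits.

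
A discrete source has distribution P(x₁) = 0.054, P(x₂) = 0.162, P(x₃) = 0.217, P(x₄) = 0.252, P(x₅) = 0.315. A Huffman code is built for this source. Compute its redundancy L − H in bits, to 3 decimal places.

Entropy H = −Σ p log₂ p ≈ 2.1572 bits.
Huffman merges: 27/500+81/500→27/125; 27/125+217/1000→433/1000; 63/250+63/200→567/1000; 433/1000+567/1000→1. L = 277/125 ≈ 2.2160.
L − H = 2.2160 − 2.1572 = 0.059 bits.

0.059 bits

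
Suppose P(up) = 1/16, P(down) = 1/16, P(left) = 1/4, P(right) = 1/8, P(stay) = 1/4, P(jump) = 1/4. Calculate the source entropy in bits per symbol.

2.375 bits

Each probability is a power of 1/2, so log₂(1/p) is an integer.
H = Σ p·log₂(1/p) = 1/16·4 + 1/16·4 + 1/4·2 + 1/8·3 + 1/4·2 + 1/4·2 = 2.375 bits.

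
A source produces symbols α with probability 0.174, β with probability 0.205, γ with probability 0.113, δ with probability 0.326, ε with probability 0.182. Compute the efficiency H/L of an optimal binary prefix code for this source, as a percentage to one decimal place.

97.8%

Entropy H = −Σ p log₂ p ≈ 2.2376 bits.
Huffman merges: 113/1000+87/500→287/1000; 91/500+41/200→387/1000; 287/1000+163/500→613/1000; 387/1000+613/1000→1. L = 2287/1000 ≈ 2.2870.
Efficiency = H/L = 2.2376/2.2870 = 97.8%.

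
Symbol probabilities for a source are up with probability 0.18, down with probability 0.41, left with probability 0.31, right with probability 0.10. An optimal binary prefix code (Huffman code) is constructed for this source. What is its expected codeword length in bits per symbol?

1.87 bits/symbol

Repeatedly combine the two least-probable nodes; the expected code length is the sum of the merged weights.
merge 1/10 + 9/50 → 7/25
merge 7/25 + 31/100 → 59/100
merge 41/100 + 59/100 → 1
L = 7/25 + 59/100 + 1 = 187/100 = 1.87 bits/symbol.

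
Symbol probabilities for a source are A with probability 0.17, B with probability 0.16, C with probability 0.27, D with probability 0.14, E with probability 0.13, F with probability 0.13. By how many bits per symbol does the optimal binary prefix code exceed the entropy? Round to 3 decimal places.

0.030 bits

Entropy H = −Σ p log₂ p ≈ 2.5300 bits.
Huffman merges: 13/100+13/100→13/50; 7/50+4/25→3/10; 17/100+13/50→43/100; 27/100+3/10→57/100; 43/100+57/100→1. L = 64/25 ≈ 2.5600.
L − H = 2.5600 − 2.5300 = 0.030 bits.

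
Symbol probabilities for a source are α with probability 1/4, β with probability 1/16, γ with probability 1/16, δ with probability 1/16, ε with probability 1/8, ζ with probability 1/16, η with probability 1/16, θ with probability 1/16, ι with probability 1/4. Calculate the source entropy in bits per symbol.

Each probability is a power of 1/2, so log₂(1/p) is an integer.
H = Σ p·log₂(1/p) = 1/4·2 + 1/16·4 + 1/16·4 + 1/16·4 + 1/8·3 + 1/16·4 + 1/16·4 + 1/16·4 + 1/4·2 = 2.875 bits.

2.875 bits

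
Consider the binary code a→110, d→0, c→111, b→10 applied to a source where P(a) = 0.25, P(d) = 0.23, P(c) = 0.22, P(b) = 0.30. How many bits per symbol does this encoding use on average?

L̄ = Σ pᵢ·ℓᵢ = 0.25·3 + 0.23·1 + 0.22·3 + 0.30·2 = 2.24 bits/symbol.

2.24 bits/symbol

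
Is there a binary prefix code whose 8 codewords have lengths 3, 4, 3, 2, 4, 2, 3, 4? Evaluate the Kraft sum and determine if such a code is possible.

1.0625; no

With common denominator 2^4 = 16: Σ 2^(−ℓᵢ) = 2/16 + 1/16 + 2/16 + 4/16 + 1/16 + 4/16 + 2/16 + 1/16 = 17/16 = 1.0625.
Kraft's inequality requires Σ ≤ 1; here Σ = 1.0625 > 1, so no such prefix code exists.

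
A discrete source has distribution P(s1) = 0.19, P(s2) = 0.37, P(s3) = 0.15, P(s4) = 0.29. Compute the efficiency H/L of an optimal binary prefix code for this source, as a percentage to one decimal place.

97.2%

Entropy H = −Σ p log₂ p ≈ 1.9144 bits.
Huffman merges: 3/20+19/100→17/50; 29/100+17/50→63/100; 37/100+63/100→1. L = 197/100 ≈ 1.9700.
Efficiency = H/L = 1.9144/1.9700 = 97.2%.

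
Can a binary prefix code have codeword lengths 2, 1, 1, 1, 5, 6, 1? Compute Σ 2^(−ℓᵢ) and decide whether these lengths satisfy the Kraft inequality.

2.296875; no

With common denominator 2^6 = 64: Σ 2^(−ℓᵢ) = 16/64 + 32/64 + 32/64 + 32/64 + 2/64 + 1/64 + 32/64 = 147/64 = 2.296875.
Kraft's inequality requires Σ ≤ 1; here Σ = 2.296875 > 1, so no such prefix code exists.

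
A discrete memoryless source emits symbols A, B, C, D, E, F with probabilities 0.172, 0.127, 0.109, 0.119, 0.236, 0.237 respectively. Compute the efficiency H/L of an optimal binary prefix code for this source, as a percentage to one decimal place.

Entropy H = −Σ p log₂ p ≈ 2.5128 bits.
Huffman merges: 109/1000+119/1000→57/250; 127/1000+43/250→299/1000; 57/250+59/250→58/125; 237/1000+299/1000→67/125; 58/125+67/125→1. L = 2527/1000 ≈ 2.5270.
Efficiency = H/L = 2.5128/2.5270 = 99.4%.

99.4%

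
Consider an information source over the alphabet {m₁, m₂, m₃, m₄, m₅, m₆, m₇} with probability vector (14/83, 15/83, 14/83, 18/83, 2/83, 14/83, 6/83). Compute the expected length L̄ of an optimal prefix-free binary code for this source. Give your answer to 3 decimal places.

Repeatedly combine the two least-probable nodes; the expected code length is the sum of the merged weights.
merge 2/83 + 6/83 → 8/83
merge 8/83 + 14/83 → 22/83
merge 14/83 + 14/83 → 28/83
merge 15/83 + 18/83 → 33/83
merge 22/83 + 28/83 → 50/83
merge 33/83 + 50/83 → 1
L = 8/83 + 22/83 + 28/83 + 33/83 + 50/83 + 1 = 224/83 ≈ 2.699 bits/symbol.

2.699 bits/symbol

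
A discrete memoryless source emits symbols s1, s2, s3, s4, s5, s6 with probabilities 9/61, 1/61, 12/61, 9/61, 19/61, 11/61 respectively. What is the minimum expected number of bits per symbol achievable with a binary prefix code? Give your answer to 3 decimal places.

Repeatedly combine the two least-probable nodes; the expected code length is the sum of the merged weights.
merge 1/61 + 9/61 → 10/61
merge 9/61 + 10/61 → 19/61
merge 11/61 + 12/61 → 23/61
merge 19/61 + 19/61 → 38/61
merge 23/61 + 38/61 → 1
L = 10/61 + 19/61 + 23/61 + 38/61 + 1 = 151/61 ≈ 2.475 bits/symbol.

2.475 bits/symbol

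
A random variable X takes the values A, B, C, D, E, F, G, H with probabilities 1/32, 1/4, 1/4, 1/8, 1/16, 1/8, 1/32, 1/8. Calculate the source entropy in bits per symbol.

Each probability is a power of 1/2, so log₂(1/p) is an integer.
H = Σ p·log₂(1/p) = 1/32·5 + 1/4·2 + 1/4·2 + 1/8·3 + 1/16·4 + 1/8·3 + 1/32·5 + 1/8·3 = 2.6875 bits.

2.6875 bits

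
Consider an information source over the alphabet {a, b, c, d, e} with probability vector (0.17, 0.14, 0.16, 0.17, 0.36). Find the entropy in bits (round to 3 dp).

H = −Σ pᵢ log₂ pᵢ.
−0.17·log₂(0.17) = 0.4346
−0.14·log₂(0.14) = 0.3971
−0.16·log₂(0.16) = 0.4230
−0.17·log₂(0.17) = 0.4346
−0.36·log₂(0.36) = 0.5306
Sum ≈ 2.2199 → 2.220 bits.

2.220 bits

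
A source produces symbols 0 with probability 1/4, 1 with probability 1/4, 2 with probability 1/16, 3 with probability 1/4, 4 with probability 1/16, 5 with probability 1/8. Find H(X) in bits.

Each probability is a power of 1/2, so log₂(1/p) is an integer.
H = Σ p·log₂(1/p) = 1/4·2 + 1/4·2 + 1/16·4 + 1/4·2 + 1/16·4 + 1/8·3 = 2.375 bits.

2.375 bits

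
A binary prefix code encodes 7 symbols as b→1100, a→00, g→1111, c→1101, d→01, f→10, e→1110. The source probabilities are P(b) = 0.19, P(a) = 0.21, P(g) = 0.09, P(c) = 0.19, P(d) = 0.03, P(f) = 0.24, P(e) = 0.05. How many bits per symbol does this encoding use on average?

3.04 bits/symbol

L̄ = Σ pᵢ·ℓᵢ = 0.19·4 + 0.21·2 + 0.09·4 + 0.19·4 + 0.03·2 + 0.24·2 + 0.05·4 = 3.04 bits/symbol.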